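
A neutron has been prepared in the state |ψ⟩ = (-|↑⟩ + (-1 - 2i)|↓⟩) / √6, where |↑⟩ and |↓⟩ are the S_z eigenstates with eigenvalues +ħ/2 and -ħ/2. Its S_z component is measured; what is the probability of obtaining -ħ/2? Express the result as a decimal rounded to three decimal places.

0.833

The -ħ/2 outcome corresponds to |↓⟩. Its amplitude in |ψ⟩ is (-1 - 2i)/√6.
P = |-1 - 2i|² / 6 = 5/6.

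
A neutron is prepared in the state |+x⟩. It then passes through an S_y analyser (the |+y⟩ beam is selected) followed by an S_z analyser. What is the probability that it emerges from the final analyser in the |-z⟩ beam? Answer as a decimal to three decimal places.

0.250

First analyser (S_y): from |+x⟩, P(|+y⟩) = 1/2.
After stage 1 the state is |+y⟩; P(|-z⟩) = |⟨-z|+y⟩|² = 1/2.
Joint probability = 1/2 × 1/2 = 0.250.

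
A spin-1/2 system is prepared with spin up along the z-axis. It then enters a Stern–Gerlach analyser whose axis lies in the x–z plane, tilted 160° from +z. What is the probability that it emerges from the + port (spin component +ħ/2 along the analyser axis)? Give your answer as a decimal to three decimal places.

0.030

For spin-½, the probability of finding spin-up along an axis at angle θ to the initial spin direction is cos²(θ/2); spin-down is sin²(θ/2).
θ = 160°, so P = cos²(80°) ≈ 0.030.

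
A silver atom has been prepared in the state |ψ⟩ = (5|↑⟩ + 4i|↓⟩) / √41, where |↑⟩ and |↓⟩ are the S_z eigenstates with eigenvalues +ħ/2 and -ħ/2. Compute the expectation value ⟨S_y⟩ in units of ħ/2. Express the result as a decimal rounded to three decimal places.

0.976

⟨σ_y⟩ = 2 Im(a* b)/(|a|²+|b|²) with a = 5, b = 4i.
a* b = 20i, so ⟨σ_y⟩ = 40/41.
⟨S_y⟩ = (ħ/2)·⟨σ_y⟩.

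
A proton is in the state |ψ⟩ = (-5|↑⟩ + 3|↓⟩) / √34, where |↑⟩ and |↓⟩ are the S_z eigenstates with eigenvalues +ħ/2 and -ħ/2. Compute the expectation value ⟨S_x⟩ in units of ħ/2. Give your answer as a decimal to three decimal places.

⟨σ_x⟩ = 2 Re(a* b)/(|a|²+|b|²) with a = -5, b = 3.
a* b = -15, so ⟨σ_x⟩ = -30/34.
⟨S_x⟩ = (ħ/2)·⟨σ_x⟩.

-0.882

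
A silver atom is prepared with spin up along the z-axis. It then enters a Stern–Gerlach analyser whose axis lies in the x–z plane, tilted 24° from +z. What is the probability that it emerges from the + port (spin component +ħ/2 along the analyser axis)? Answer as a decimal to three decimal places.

0.957

For spin-½, the probability of finding spin-up along an axis at angle θ to the initial spin direction is cos²(θ/2); spin-down is sin²(θ/2).
θ = 24°, so P = cos²(12°) ≈ 0.957.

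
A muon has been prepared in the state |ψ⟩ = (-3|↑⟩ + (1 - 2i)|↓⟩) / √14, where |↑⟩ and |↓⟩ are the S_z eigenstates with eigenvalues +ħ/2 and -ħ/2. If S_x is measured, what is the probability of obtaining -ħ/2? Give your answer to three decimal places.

0.714

|-x⟩ = (|↑⟩ - |↓⟩)/√2, so ⟨-x|ψ⟩ = (-4 + 2i) / (√2·√14).
P = |-4 + 2i|² / 28 = 20/28.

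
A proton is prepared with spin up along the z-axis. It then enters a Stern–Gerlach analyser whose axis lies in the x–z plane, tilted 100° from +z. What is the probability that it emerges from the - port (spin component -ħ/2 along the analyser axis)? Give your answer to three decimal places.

0.587

For spin-½, the probability of finding spin-up along an axis at angle θ to the initial spin direction is cos²(θ/2); spin-down is sin²(θ/2).
θ = 100°, so P = sin²(50°) ≈ 0.587.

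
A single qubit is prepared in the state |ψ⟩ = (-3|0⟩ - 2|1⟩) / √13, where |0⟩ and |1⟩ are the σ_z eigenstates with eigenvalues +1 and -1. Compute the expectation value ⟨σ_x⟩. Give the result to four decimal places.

0.9231

⟨σ_x⟩ = 2 Re(a* b)/(|a|²+|b|²) with a = -3, b = -2.
a* b = 6, so ⟨σ_x⟩ = 12/13.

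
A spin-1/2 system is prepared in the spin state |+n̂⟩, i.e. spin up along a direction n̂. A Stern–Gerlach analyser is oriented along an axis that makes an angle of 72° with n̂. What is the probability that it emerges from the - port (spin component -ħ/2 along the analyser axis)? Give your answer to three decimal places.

For spin-½, the probability of finding spin-up along an axis at angle θ to the initial spin direction is cos²(θ/2); spin-down is sin²(θ/2).
θ = 72°, so P = sin²(36°) ≈ 0.345.

0.345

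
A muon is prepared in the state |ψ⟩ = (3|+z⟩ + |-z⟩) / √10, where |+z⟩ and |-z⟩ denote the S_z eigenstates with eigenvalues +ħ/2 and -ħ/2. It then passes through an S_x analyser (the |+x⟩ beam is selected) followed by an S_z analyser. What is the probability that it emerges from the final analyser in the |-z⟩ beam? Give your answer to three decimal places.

0.400

First analyser (S_x): P(|+x⟩) = |⟨+x|ψ⟩|² = 16/20.
After stage 1 the state is |+x⟩; P(|-z⟩) = |⟨-z|+x⟩|² = 1/2.
Joint probability = 16/20 × 1/2 = 0.400.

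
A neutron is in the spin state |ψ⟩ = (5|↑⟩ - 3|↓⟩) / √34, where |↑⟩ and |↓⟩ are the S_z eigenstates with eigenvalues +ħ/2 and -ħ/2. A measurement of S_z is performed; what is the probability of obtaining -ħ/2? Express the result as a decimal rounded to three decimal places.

0.265

The -ħ/2 outcome corresponds to |↓⟩. Its amplitude in |ψ⟩ is -3/√34.
P = |-3|² / 34 = 9/34.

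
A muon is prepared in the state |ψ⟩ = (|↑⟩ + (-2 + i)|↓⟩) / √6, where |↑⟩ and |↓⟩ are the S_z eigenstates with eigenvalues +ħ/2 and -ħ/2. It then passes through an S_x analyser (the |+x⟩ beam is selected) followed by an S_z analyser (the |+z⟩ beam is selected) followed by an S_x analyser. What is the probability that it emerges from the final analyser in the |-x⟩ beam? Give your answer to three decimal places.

First analyser (S_x): P(|+x⟩) = |⟨+x|ψ⟩|² = 2/12.
After stage 1 the state is |+x⟩; P(|+z⟩) = |⟨+z|+x⟩|² = 1/2.
After stage 2 the state is |+z⟩; P(|-x⟩) = |⟨-x|+z⟩|² = 1/2.
Joint probability = 2/12 × 1/2 × 1/2 = 0.042.

0.042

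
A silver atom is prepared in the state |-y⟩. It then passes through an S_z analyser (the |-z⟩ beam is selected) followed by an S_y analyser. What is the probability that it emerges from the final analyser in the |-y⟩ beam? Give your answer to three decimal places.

First analyser (S_z): from |-y⟩, P(|-z⟩) = 1/2.
After stage 1 the state is |-z⟩; P(|-y⟩) = |⟨-y|-z⟩|² = 1/2.
Joint probability = 1/2 × 1/2 = 0.250.

0.250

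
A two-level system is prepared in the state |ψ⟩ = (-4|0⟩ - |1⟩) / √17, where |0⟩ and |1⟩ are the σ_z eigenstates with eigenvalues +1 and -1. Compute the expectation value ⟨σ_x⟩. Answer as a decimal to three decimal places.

0.471

⟨σ_x⟩ = 2 Re(a* b)/(|a|²+|b|²) with a = -4, b = -1.
a* b = 4, so ⟨σ_x⟩ = 8/17.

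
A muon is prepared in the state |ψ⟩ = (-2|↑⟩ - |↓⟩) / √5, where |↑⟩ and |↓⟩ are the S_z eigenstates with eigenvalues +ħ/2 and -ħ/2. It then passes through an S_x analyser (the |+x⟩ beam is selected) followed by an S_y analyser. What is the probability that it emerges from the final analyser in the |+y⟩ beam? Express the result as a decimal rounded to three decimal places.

First analyser (S_x): P(|+x⟩) = |⟨+x|ψ⟩|² = 9/10.
After stage 1 the state is |+x⟩; P(|+y⟩) = |⟨+y|+x⟩|² = 1/2.
Joint probability = 9/10 × 1/2 = 0.450.

0.450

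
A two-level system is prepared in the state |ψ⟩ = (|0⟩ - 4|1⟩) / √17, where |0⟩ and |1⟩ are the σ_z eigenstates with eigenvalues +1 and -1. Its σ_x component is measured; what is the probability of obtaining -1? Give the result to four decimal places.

0.7353

|-x⟩ = (|0⟩ - |1⟩)/√2, so ⟨-x|ψ⟩ = (5) / (√2·√17).
P = |5|² / 34 = 25/34.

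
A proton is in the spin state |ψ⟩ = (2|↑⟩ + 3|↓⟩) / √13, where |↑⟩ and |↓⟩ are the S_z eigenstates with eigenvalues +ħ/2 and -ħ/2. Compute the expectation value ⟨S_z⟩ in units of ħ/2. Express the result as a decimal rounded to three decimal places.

⟨σ_z⟩ = |a|² - |b|² divided by |a|²+|b|², with a, b the |↑⟩, |↓⟩ amplitudes.
= (4 - 9)/13 = -5/13.
⟨S_z⟩ = (ħ/2)·⟨σ_z⟩.

-0.385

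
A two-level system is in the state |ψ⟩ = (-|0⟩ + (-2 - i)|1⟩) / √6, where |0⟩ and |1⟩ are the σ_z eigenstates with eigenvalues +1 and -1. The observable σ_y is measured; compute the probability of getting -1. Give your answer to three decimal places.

0.333

|-y⟩ = (|0⟩ - i|1⟩)/√2, so ⟨-y|ψ⟩ = (-2i) / (√2·√6).
P = |-2i|² / 12 = 4/12.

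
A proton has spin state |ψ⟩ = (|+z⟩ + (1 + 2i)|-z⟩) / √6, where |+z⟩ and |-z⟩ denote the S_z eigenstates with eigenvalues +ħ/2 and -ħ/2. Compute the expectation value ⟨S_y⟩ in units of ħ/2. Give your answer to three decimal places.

0.667

⟨σ_y⟩ = 2 Im(a* b)/(|a|²+|b|²) with a = 1, b = (1 + 2i).
a* b = (1 + 2i), so ⟨σ_y⟩ = 4/6.
⟨S_y⟩ = (ħ/2)·⟨σ_y⟩.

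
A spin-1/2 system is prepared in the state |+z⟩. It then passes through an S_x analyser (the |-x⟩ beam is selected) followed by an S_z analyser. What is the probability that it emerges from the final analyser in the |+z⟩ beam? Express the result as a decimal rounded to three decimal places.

0.250

First analyser (S_x): from |+z⟩, P(|-x⟩) = 1/2.
After stage 1 the state is |-x⟩; P(|+z⟩) = |⟨+z|-x⟩|² = 1/2.
Joint probability = 1/2 × 1/2 = 0.250.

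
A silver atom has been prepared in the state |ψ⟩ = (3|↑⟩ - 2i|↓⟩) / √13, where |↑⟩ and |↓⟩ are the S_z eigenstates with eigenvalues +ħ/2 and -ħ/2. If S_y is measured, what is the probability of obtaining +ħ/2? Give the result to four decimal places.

0.0385

|+y⟩ = (|↑⟩ + i|↓⟩)/√2, so ⟨+y|ψ⟩ = (1) / (√2·√13).
P = |1|² / 26 = 1/26.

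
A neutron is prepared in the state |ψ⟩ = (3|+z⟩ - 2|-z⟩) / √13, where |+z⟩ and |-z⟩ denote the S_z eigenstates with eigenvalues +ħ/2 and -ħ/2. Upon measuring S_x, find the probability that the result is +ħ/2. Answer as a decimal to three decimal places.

0.038

|+x⟩ = (|+z⟩ + |-z⟩)/√2, so ⟨+x|ψ⟩ = (1) / (√2·√13).
P = |1|² / 26 = 1/26.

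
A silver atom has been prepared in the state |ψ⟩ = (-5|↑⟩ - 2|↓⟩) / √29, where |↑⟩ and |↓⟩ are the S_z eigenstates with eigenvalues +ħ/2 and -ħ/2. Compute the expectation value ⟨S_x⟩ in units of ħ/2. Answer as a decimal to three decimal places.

⟨σ_x⟩ = 2 Re(a* b)/(|a|²+|b|²) with a = -5, b = -2.
a* b = 10, so ⟨σ_x⟩ = 20/29.
⟨S_x⟩ = (ħ/2)·⟨σ_x⟩.

0.690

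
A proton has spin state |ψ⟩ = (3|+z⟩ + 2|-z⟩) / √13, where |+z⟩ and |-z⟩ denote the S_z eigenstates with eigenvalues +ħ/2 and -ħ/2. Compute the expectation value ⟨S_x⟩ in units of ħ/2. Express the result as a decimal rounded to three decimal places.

⟨σ_x⟩ = 2 Re(a* b)/(|a|²+|b|²) with a = 3, b = 2.
a* b = 6, so ⟨σ_x⟩ = 12/13.
⟨S_x⟩ = (ħ/2)·⟨σ_x⟩.

0.923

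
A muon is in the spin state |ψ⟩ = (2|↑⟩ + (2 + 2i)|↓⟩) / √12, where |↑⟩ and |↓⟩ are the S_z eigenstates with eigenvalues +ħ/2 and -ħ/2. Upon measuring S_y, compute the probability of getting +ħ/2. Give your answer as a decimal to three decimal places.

|+y⟩ = (|↑⟩ + i|↓⟩)/√2, so ⟨+y|ψ⟩ = (4 - 2i) / (√2·√12).
P = |4 - 2i|² / 24 = 20/24.

0.833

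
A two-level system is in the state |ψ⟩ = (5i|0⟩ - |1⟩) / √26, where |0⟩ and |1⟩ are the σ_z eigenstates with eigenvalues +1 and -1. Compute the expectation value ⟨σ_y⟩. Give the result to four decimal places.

0.3846

⟨σ_y⟩ = 2 Im(a* b)/(|a|²+|b|²) with a = 5i, b = -1.
a* b = 5i, so ⟨σ_y⟩ = 10/26.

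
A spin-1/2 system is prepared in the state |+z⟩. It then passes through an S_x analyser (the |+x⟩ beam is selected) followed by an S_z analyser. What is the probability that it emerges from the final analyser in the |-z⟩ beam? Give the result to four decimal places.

0.2500

First analyser (S_x): from |+z⟩, P(|+x⟩) = 1/2.
After stage 1 the state is |+x⟩; P(|-z⟩) = |⟨-z|+x⟩|² = 1/2.
Joint probability = 1/2 × 1/2 = 0.2500.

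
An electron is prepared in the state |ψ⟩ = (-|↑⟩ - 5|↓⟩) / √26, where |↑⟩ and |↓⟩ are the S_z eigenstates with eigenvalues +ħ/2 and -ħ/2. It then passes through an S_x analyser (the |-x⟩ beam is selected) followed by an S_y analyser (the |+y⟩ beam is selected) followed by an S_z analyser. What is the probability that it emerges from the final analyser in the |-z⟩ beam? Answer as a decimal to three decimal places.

First analyser (S_x): P(|-x⟩) = |⟨-x|ψ⟩|² = 16/52.
After stage 1 the state is |-x⟩; P(|+y⟩) = |⟨+y|-x⟩|² = 1/2.
After stage 2 the state is |+y⟩; P(|-z⟩) = |⟨-z|+y⟩|² = 1/2.
Joint probability = 16/52 × 1/2 × 1/2 = 0.077.

0.077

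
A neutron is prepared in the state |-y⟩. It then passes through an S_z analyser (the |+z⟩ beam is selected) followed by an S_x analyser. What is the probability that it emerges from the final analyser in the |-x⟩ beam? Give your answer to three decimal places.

First analyser (S_z): from |-y⟩, P(|+z⟩) = 1/2.
After stage 1 the state is |+z⟩; P(|-x⟩) = |⟨-x|+z⟩|² = 1/2.
Joint probability = 1/2 × 1/2 = 0.250.

0.250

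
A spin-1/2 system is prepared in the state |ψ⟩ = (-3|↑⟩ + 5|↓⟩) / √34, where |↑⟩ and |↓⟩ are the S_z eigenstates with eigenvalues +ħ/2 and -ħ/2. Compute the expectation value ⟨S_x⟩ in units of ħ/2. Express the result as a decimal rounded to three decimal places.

-0.882

⟨σ_x⟩ = 2 Re(a* b)/(|a|²+|b|²) with a = -3, b = 5.
a* b = -15, so ⟨σ_x⟩ = -30/34.
⟨S_x⟩ = (ħ/2)·⟨σ_x⟩.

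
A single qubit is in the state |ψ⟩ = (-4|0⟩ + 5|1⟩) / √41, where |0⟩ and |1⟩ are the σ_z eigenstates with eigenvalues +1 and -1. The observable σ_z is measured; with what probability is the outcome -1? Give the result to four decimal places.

The -1 outcome corresponds to |1⟩. Its amplitude in |ψ⟩ is 5/√41.
P = |5|² / 41 = 25/41.

0.6098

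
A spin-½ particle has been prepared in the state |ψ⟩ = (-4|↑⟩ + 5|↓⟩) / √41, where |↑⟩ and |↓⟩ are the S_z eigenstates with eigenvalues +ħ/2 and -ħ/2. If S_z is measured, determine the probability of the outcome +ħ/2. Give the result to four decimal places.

The +ħ/2 outcome corresponds to |↑⟩. Its amplitude in |ψ⟩ is -4/√41.
P = |-4|² / 41 = 16/41.

0.3902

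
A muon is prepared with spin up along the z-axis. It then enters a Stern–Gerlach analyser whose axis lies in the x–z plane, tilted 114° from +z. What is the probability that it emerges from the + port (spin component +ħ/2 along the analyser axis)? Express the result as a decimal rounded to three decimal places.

0.297

For spin-½, the probability of finding spin-up along an axis at angle θ to the initial spin direction is cos²(θ/2); spin-down is sin²(θ/2).
θ = 114°, so P = cos²(57°) ≈ 0.297.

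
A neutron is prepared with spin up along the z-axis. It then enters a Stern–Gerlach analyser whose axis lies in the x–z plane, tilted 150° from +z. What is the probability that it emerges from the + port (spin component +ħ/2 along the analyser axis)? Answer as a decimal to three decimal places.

For spin-½, the probability of finding spin-up along an axis at angle θ to the initial spin direction is cos²(θ/2); spin-down is sin²(θ/2).
θ = 150°, so P = cos²(75°) ≈ 0.067.

0.067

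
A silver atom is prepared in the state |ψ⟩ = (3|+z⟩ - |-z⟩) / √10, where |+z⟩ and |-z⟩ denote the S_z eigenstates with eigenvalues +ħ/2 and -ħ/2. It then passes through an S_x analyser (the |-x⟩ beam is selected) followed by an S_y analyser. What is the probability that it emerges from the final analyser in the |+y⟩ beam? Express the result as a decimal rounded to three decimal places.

First analyser (S_x): P(|-x⟩) = |⟨-x|ψ⟩|² = 16/20.
After stage 1 the state is |-x⟩; P(|+y⟩) = |⟨+y|-x⟩|² = 1/2.
Joint probability = 16/20 × 1/2 = 0.400.

0.400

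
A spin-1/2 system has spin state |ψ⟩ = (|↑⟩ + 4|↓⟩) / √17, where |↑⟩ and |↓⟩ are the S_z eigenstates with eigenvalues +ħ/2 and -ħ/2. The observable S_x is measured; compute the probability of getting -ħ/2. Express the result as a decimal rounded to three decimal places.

|-x⟩ = (|↑⟩ - |↓⟩)/√2, so ⟨-x|ψ⟩ = (-3) / (√2·√17).
P = |-3|² / 34 = 9/34.

0.265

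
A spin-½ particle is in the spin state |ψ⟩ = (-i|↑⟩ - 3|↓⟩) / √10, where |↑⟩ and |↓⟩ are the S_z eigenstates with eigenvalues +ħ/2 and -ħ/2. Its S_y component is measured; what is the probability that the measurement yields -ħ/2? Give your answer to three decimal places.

|-y⟩ = (|↑⟩ - i|↓⟩)/√2, so ⟨-y|ψ⟩ = (-4i) / (√2·√10).
P = |-4i|² / 20 = 16/20.

0.800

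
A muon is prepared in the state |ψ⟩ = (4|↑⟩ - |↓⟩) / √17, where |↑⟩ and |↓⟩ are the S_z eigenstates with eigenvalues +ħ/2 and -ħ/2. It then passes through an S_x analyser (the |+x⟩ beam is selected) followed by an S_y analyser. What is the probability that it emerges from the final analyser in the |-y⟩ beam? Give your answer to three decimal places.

First analyser (S_x): P(|+x⟩) = |⟨+x|ψ⟩|² = 9/34.
After stage 1 the state is |+x⟩; P(|-y⟩) = |⟨-y|+x⟩|² = 1/2.
Joint probability = 9/34 × 1/2 = 0.132.

0.132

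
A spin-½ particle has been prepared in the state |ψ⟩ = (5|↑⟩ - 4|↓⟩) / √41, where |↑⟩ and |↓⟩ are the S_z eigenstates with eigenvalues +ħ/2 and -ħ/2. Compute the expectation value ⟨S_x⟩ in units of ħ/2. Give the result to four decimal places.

-0.9756

⟨σ_x⟩ = 2 Re(a* b)/(|a|²+|b|²) with a = 5, b = -4.
a* b = -20, so ⟨σ_x⟩ = -40/41.
⟨S_x⟩ = (ħ/2)·⟨σ_x⟩.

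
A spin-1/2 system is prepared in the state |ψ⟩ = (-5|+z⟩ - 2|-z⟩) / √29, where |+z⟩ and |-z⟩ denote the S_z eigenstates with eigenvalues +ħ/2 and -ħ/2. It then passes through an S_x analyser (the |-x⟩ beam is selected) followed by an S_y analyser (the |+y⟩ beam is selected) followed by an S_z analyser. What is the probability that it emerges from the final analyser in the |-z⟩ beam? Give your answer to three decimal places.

First analyser (S_x): P(|-x⟩) = |⟨-x|ψ⟩|² = 9/58.
After stage 1 the state is |-x⟩; P(|+y⟩) = |⟨+y|-x⟩|² = 1/2.
After stage 2 the state is |+y⟩; P(|-z⟩) = |⟨-z|+y⟩|² = 1/2.
Joint probability = 9/58 × 1/2 × 1/2 = 0.039.

0.039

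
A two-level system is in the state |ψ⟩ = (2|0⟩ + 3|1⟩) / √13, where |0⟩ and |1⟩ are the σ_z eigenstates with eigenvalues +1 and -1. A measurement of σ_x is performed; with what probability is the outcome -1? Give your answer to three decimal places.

|-x⟩ = (|0⟩ - |1⟩)/√2, so ⟨-x|ψ⟩ = (-1) / (√2·√13).
P = |-1|² / 26 = 1/26.

0.038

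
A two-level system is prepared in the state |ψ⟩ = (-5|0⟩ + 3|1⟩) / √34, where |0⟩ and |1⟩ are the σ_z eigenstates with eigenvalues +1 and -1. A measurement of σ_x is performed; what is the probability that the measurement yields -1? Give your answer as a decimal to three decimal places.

0.941

|-x⟩ = (|0⟩ - |1⟩)/√2, so ⟨-x|ψ⟩ = (-8) / (√2·√34).
P = |-8|² / 68 = 64/68.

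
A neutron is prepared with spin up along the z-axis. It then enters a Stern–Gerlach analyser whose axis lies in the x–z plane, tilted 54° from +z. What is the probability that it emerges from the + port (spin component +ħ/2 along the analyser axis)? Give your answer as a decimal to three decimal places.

0.794

For spin-½, the probability of finding spin-up along an axis at angle θ to the initial spin direction is cos²(θ/2); spin-down is sin²(θ/2).
θ = 54°, so P = cos²(27°) ≈ 0.794.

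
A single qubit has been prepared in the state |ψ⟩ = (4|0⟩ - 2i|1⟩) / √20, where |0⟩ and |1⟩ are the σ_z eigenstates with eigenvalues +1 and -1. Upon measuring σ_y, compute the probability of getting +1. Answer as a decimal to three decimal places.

|+y⟩ = (|0⟩ + i|1⟩)/√2, so ⟨+y|ψ⟩ = (2) / (√2·√20).
P = |2|² / 40 = 4/40.

0.100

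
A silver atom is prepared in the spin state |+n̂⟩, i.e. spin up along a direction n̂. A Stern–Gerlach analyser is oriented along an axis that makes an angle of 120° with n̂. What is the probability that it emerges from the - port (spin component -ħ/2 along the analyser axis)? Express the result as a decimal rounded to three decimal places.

For spin-½, the probability of finding spin-up along an axis at angle θ to the initial spin direction is cos²(θ/2); spin-down is sin²(θ/2).
θ = 120°, so P = sin²(60°) ≈ 0.750.

0.750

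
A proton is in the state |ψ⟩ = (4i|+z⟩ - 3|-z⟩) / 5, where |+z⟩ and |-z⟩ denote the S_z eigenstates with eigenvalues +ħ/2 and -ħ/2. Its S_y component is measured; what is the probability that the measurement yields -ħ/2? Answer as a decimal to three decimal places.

|-y⟩ = (|+z⟩ - i|-z⟩)/√2, so ⟨-y|ψ⟩ = (i) / (√2·5).
P = |i|² / 50 = 1/50.

0.020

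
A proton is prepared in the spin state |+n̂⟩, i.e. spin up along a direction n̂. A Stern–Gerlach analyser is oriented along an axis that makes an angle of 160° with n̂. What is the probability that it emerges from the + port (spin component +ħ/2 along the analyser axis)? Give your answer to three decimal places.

0.030

For spin-½, the probability of finding spin-up along an axis at angle θ to the initial spin direction is cos²(θ/2); spin-down is sin²(θ/2).
θ = 160°, so P = cos²(80°) ≈ 0.030.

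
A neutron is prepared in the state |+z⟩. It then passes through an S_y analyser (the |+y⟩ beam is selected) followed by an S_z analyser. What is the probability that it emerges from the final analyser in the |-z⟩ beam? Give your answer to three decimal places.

0.250

First analyser (S_y): from |+z⟩, P(|+y⟩) = 1/2.
After stage 1 the state is |+y⟩; P(|-z⟩) = |⟨-z|+y⟩|² = 1/2.
Joint probability = 1/2 × 1/2 = 0.250.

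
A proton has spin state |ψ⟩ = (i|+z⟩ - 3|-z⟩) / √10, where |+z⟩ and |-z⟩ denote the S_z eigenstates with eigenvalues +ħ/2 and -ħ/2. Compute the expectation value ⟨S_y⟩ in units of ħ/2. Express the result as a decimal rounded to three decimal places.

0.600

⟨σ_y⟩ = 2 Im(a* b)/(|a|²+|b|²) with a = i, b = -3.
a* b = 3i, so ⟨σ_y⟩ = 6/10.
⟨S_y⟩ = (ħ/2)·⟨σ_y⟩.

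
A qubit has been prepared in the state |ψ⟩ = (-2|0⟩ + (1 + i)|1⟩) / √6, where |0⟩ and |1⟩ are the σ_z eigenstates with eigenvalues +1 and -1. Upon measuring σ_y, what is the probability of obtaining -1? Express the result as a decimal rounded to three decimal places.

0.833

|-y⟩ = (|0⟩ - i|1⟩)/√2, so ⟨-y|ψ⟩ = (-3 + i) / (√2·√6).
P = |-3 + i|² / 12 = 10/12.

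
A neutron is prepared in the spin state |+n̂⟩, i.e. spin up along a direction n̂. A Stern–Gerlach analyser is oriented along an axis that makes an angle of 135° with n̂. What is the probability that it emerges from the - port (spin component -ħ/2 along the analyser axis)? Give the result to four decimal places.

For spin-½, the probability of finding spin-up along an axis at angle θ to the initial spin direction is cos²(θ/2); spin-down is sin²(θ/2).
θ = 135°, so P = sin²(67.5°) ≈ 0.8536.

0.8536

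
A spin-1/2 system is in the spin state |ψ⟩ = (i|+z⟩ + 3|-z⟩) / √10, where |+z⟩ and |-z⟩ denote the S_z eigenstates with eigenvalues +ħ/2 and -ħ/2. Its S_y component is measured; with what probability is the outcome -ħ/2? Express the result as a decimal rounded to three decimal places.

|-y⟩ = (|+z⟩ - i|-z⟩)/√2, so ⟨-y|ψ⟩ = (4i) / (√2·√10).
P = |4i|² / 20 = 16/20.

0.800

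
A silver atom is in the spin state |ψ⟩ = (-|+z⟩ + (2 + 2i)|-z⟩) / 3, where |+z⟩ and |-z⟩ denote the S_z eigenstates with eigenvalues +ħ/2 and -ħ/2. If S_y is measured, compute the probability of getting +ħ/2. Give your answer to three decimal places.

0.278

|+y⟩ = (|+z⟩ + i|-z⟩)/√2, so ⟨+y|ψ⟩ = (1 - 2i) / (√2·3).
P = |1 - 2i|² / 18 = 5/18.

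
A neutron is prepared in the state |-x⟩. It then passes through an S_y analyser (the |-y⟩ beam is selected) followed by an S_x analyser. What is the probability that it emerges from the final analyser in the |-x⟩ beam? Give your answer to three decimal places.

First analyser (S_y): from |-x⟩, P(|-y⟩) = 1/2.
After stage 1 the state is |-y⟩; P(|-x⟩) = |⟨-x|-y⟩|² = 1/2.
Joint probability = 1/2 × 1/2 = 0.250.

0.250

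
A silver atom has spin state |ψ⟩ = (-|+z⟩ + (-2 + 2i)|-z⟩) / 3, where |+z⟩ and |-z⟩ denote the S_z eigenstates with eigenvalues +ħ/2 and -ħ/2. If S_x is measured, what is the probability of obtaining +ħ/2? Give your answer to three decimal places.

|+x⟩ = (|+z⟩ + |-z⟩)/√2, so ⟨+x|ψ⟩ = (-3 + 2i) / (√2·3).
P = |-3 + 2i|² / 18 = 13/18.

0.722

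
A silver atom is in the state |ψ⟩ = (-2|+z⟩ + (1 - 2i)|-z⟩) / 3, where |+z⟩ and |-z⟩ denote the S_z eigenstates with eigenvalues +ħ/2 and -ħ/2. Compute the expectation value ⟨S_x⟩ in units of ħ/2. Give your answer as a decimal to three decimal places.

-0.444

⟨σ_x⟩ = 2 Re(a* b)/(|a|²+|b|²) with a = -2, b = (1 - 2i).
a* b = (-2 + 4i), so ⟨σ_x⟩ = -4/9.
⟨S_x⟩ = (ħ/2)·⟨σ_x⟩.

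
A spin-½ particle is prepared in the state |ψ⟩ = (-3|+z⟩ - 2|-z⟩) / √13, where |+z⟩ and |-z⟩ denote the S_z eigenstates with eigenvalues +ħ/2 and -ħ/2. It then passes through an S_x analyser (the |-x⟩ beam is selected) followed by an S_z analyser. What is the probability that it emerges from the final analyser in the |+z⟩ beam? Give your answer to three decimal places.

First analyser (S_x): P(|-x⟩) = |⟨-x|ψ⟩|² = 1/26.
After stage 1 the state is |-x⟩; P(|+z⟩) = |⟨+z|-x⟩|² = 1/2.
Joint probability = 1/26 × 1/2 = 0.019.

0.019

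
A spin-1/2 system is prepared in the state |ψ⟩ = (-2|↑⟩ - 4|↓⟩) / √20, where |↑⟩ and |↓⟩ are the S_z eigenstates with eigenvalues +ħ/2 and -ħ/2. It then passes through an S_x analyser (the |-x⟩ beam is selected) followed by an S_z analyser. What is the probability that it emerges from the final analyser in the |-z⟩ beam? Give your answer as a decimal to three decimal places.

First analyser (S_x): P(|-x⟩) = |⟨-x|ψ⟩|² = 4/40.
After stage 1 the state is |-x⟩; P(|-z⟩) = |⟨-z|-x⟩|² = 1/2.
Joint probability = 4/40 × 1/2 = 0.050.

0.050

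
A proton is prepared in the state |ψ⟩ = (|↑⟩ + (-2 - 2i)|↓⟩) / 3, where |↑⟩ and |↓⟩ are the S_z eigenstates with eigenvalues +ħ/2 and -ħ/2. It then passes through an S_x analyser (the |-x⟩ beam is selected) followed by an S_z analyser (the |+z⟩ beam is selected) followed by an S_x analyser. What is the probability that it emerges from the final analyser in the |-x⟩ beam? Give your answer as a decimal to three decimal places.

0.181

First analyser (S_x): P(|-x⟩) = |⟨-x|ψ⟩|² = 13/18.
After stage 1 the state is |-x⟩; P(|+z⟩) = |⟨+z|-x⟩|² = 1/2.
After stage 2 the state is |+z⟩; P(|-x⟩) = |⟨-x|+z⟩|² = 1/2.
Joint probability = 13/18 × 1/2 × 1/2 = 0.181.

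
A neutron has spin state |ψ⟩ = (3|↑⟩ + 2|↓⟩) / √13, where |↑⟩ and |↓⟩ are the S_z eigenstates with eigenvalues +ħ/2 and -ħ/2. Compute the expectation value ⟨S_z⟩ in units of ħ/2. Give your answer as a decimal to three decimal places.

0.385

⟨σ_z⟩ = |a|² - |b|² divided by |a|²+|b|², with a, b the |↑⟩, |↓⟩ amplitudes.
= (9 - 4)/13 = 5/13.
⟨S_z⟩ = (ħ/2)·⟨σ_z⟩.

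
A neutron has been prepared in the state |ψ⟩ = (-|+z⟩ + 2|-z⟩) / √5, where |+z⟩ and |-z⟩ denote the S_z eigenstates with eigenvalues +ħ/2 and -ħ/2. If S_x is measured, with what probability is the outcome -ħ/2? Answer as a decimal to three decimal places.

|-x⟩ = (|+z⟩ - |-z⟩)/√2, so ⟨-x|ψ⟩ = (-3) / (√2·√5).
P = |-3|² / 10 = 9/10.

0.900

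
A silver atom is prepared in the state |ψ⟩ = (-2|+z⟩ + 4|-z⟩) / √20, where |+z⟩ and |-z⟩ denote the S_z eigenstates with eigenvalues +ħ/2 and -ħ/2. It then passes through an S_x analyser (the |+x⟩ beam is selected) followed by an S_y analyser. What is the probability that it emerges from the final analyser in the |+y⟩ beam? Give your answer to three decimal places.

First analyser (S_x): P(|+x⟩) = |⟨+x|ψ⟩|² = 4/40.
After stage 1 the state is |+x⟩; P(|+y⟩) = |⟨+y|+x⟩|² = 1/2.
Joint probability = 4/40 × 1/2 = 0.050.

0.050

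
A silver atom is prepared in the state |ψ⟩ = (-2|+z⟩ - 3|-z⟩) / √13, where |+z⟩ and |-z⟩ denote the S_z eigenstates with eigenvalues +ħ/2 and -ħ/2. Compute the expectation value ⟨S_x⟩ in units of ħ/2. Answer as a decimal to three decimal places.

⟨σ_x⟩ = 2 Re(a* b)/(|a|²+|b|²) with a = -2, b = -3.
a* b = 6, so ⟨σ_x⟩ = 12/13.
⟨S_x⟩ = (ħ/2)·⟨σ_x⟩.

0.923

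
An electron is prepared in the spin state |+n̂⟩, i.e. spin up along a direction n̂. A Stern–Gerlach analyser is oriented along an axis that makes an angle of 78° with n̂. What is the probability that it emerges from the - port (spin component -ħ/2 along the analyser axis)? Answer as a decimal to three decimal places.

0.396

For spin-½, the probability of finding spin-up along an axis at angle θ to the initial spin direction is cos²(θ/2); spin-down is sin²(θ/2).
θ = 78°, so P = sin²(39°) ≈ 0.396.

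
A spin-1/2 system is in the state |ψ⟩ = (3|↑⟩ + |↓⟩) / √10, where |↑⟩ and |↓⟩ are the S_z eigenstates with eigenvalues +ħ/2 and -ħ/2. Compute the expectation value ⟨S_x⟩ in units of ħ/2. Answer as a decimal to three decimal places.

⟨σ_x⟩ = 2 Re(a* b)/(|a|²+|b|²) with a = 3, b = 1.
a* b = 3, so ⟨σ_x⟩ = 6/10.
⟨S_x⟩ = (ħ/2)·⟨σ_x⟩.

0.600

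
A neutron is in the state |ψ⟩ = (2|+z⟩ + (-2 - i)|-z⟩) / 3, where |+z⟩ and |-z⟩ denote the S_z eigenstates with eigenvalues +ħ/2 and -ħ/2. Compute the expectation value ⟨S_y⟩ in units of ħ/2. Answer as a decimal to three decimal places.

⟨σ_y⟩ = 2 Im(a* b)/(|a|²+|b|²) with a = 2, b = (-2 - i).
a* b = (-4 - 2i), so ⟨σ_y⟩ = -4/9.
⟨S_y⟩ = (ħ/2)·⟨σ_y⟩.

-0.444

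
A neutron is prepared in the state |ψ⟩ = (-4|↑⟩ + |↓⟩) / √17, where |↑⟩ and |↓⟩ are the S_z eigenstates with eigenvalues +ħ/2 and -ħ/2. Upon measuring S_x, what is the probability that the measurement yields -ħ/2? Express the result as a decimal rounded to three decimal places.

|-x⟩ = (|↑⟩ - |↓⟩)/√2, so ⟨-x|ψ⟩ = (-5) / (√2·√17).
P = |-5|² / 34 = 25/34.

0.735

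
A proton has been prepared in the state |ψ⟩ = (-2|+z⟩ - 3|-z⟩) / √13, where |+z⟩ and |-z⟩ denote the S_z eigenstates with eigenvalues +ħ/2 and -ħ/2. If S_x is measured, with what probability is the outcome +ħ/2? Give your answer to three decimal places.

0.962

|+x⟩ = (|+z⟩ + |-z⟩)/√2, so ⟨+x|ψ⟩ = (-5) / (√2·√13).
P = |-5|² / 26 = 25/26.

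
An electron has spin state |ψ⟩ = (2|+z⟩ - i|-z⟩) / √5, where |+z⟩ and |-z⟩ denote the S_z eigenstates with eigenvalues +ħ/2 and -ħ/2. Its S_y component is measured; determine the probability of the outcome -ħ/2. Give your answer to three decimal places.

|-y⟩ = (|+z⟩ - i|-z⟩)/√2, so ⟨-y|ψ⟩ = (3) / (√2·√5).
P = |3|² / 10 = 9/10.

0.900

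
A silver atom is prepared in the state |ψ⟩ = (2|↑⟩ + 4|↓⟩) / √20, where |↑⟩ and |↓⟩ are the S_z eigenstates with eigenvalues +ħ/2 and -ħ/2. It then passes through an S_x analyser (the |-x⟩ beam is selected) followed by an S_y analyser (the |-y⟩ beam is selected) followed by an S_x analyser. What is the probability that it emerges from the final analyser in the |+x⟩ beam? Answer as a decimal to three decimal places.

First analyser (S_x): P(|-x⟩) = |⟨-x|ψ⟩|² = 4/40.
After stage 1 the state is |-x⟩; P(|-y⟩) = |⟨-y|-x⟩|² = 1/2.
After stage 2 the state is |-y⟩; P(|+x⟩) = |⟨+x|-y⟩|² = 1/2.
Joint probability = 4/40 × 1/2 × 1/2 = 0.025.

0.025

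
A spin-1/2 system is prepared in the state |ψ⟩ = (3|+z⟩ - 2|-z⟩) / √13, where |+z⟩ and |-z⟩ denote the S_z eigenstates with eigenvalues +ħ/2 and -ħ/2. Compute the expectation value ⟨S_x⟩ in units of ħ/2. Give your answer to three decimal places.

-0.923

⟨σ_x⟩ = 2 Re(a* b)/(|a|²+|b|²) with a = 3, b = -2.
a* b = -6, so ⟨σ_x⟩ = -12/13.
⟨S_x⟩ = (ħ/2)·⟨σ_x⟩.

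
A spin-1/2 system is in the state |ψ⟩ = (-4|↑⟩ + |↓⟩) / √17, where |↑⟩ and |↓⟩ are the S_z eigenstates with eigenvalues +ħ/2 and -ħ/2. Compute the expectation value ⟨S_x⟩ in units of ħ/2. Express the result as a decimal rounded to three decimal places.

⟨σ_x⟩ = 2 Re(a* b)/(|a|²+|b|²) with a = -4, b = 1.
a* b = -4, so ⟨σ_x⟩ = -8/17.
⟨S_x⟩ = (ħ/2)·⟨σ_x⟩.

-0.471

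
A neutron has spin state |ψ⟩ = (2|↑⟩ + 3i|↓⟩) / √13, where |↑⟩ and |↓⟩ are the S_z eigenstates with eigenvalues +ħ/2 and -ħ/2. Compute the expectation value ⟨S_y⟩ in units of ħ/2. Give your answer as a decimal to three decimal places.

0.923

⟨σ_y⟩ = 2 Im(a* b)/(|a|²+|b|²) with a = 2, b = 3i.
a* b = 6i, so ⟨σ_y⟩ = 12/13.
⟨S_y⟩ = (ħ/2)·⟨σ_y⟩.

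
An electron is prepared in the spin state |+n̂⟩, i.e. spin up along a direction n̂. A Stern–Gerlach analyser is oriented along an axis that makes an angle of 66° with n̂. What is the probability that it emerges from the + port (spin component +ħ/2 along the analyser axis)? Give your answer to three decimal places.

For spin-½, the probability of finding spin-up along an axis at angle θ to the initial spin direction is cos²(θ/2); spin-down is sin²(θ/2).
θ = 66°, so P = cos²(33°) ≈ 0.703.

0.703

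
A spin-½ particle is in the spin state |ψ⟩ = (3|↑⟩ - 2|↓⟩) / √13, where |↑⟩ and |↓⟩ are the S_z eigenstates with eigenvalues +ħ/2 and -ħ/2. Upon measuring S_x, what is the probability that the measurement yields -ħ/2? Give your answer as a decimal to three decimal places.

|-x⟩ = (|↑⟩ - |↓⟩)/√2, so ⟨-x|ψ⟩ = (5) / (√2·√13).
P = |5|² / 26 = 25/26.

0.962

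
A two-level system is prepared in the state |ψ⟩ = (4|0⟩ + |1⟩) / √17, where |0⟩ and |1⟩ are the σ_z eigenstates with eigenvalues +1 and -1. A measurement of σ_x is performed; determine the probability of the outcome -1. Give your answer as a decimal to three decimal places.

0.265

|-x⟩ = (|0⟩ - |1⟩)/√2, so ⟨-x|ψ⟩ = (3) / (√2·√17).
P = |3|² / 34 = 9/34.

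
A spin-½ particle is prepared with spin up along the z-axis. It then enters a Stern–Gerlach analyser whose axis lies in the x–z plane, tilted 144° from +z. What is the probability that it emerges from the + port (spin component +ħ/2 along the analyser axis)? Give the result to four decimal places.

For spin-½, the probability of finding spin-up along an axis at angle θ to the initial spin direction is cos²(θ/2); spin-down is sin²(θ/2).
θ = 144°, so P = cos²(72°) ≈ 0.0955.

0.0955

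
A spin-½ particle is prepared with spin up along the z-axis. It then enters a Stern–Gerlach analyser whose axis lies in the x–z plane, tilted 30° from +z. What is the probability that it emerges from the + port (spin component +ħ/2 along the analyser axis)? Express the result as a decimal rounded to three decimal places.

For spin-½, the probability of finding spin-up along an axis at angle θ to the initial spin direction is cos²(θ/2); spin-down is sin²(θ/2).
θ = 30°, so P = cos²(15°) ≈ 0.933.

0.933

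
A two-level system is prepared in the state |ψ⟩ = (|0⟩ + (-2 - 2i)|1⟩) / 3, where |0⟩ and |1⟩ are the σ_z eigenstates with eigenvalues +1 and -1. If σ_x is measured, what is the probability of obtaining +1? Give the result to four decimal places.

0.2778

|+x⟩ = (|0⟩ + |1⟩)/√2, so ⟨+x|ψ⟩ = (-1 - 2i) / (√2·3).
P = |-1 - 2i|² / 18 = 5/18.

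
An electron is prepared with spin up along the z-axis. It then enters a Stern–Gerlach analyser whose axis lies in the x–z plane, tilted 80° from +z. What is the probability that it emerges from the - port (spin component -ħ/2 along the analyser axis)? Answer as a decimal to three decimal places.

0.413

For spin-½, the probability of finding spin-up along an axis at angle θ to the initial spin direction is cos²(θ/2); spin-down is sin²(θ/2).
θ = 80°, so P = sin²(40°) ≈ 0.413.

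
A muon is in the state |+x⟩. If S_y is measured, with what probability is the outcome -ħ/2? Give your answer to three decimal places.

0.500

In the S_z basis, |+x⟩ = (|↑⟩ + |↓⟩)/√2 and |-y⟩ = (|↑⟩ - i|↓⟩)/√2.
|⟨-y|+x⟩|² = 1/2.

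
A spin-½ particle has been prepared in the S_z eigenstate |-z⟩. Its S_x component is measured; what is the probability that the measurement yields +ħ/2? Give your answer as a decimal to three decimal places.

0.500

In the S_z basis, |-z⟩ = |↓⟩ and |+x⟩ = (|↑⟩ + |↓⟩)/√2.
|⟨+x|-z⟩|² = 1/2.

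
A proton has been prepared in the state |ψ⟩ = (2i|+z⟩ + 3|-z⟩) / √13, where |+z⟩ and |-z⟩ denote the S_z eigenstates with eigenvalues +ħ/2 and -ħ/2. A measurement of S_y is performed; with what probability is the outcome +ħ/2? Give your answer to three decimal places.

0.038

|+y⟩ = (|+z⟩ + i|-z⟩)/√2, so ⟨+y|ψ⟩ = (-i) / (√2·√13).
P = |-i|² / 26 = 1/26.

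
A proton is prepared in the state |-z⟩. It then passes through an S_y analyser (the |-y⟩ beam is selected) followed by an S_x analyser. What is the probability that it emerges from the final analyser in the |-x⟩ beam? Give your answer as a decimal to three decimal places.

0.250

First analyser (S_y): from |-z⟩, P(|-y⟩) = 1/2.
After stage 1 the state is |-y⟩; P(|-x⟩) = |⟨-x|-y⟩|² = 1/2.
Joint probability = 1/2 × 1/2 = 0.250.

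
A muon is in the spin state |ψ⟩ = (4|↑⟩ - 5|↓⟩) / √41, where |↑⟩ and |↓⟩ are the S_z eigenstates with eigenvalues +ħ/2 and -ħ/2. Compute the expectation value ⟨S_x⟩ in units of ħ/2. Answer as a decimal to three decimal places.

⟨σ_x⟩ = 2 Re(a* b)/(|a|²+|b|²) with a = 4, b = -5.
a* b = -20, so ⟨σ_x⟩ = -40/41.
⟨S_x⟩ = (ħ/2)·⟨σ_x⟩.

-0.976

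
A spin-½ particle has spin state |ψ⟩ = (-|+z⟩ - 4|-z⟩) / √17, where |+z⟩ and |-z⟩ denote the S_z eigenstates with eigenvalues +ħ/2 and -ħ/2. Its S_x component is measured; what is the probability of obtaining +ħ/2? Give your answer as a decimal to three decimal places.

0.735

|+x⟩ = (|+z⟩ + |-z⟩)/√2, so ⟨+x|ψ⟩ = (-5) / (√2·√17).
P = |-5|² / 34 = 25/34.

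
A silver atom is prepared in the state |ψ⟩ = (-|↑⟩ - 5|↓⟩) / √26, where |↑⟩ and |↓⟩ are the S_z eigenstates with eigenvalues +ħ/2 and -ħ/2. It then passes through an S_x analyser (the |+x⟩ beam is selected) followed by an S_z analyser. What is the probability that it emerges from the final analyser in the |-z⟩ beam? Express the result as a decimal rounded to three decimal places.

First analyser (S_x): P(|+x⟩) = |⟨+x|ψ⟩|² = 36/52.
After stage 1 the state is |+x⟩; P(|-z⟩) = |⟨-z|+x⟩|² = 1/2.
Joint probability = 36/52 × 1/2 = 0.346.

0.346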